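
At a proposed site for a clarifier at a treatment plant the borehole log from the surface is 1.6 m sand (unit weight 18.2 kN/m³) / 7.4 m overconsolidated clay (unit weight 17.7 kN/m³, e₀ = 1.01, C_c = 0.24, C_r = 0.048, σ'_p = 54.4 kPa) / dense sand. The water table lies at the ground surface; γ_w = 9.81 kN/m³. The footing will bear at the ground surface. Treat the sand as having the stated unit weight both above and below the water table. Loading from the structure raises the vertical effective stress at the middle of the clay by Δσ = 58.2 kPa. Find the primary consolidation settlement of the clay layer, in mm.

Mid-depth of clay below the ground surface: z = 1.6 + 7.4/2 = 5.3 m.
Total vertical stress at mid-clay: σ_v = 18.2×1.6 + 17.7×3.7 = 94.61 kPa.
Pore pressure: u = 9.81×(5.3 − 0) = 51.993 kPa.
Initial effective stress: σ'_0 = σ_v − u = 94.61 − 51.993 = 42.617 kPa.
Final effective stress: σ'_f = 42.617 + 58.2 = 100.82 kPa.
σ'_f = 100.82 > σ'_p = 54.4 kPa, so the stress path crosses the preconsolidation pressure — recompression up to σ'_p, then virgin compression beyond:
S_c = H/(1+e₀)·[C_r·log₁₀(σ'_p/σ'_0) + C_c·log₁₀(σ'_f/σ'_p)]
    = 7.4/2.01 × [0.048×log₁₀(54.4/42.617) + 0.24×log₁₀(100.82/54.4)]
    = 3.6816 × [0.0050888 + 0.064307] = 0.2555 m

S_c ≈ 255 mm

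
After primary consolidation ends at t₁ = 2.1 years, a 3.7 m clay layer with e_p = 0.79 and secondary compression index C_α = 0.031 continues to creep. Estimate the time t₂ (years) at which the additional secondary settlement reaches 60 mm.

S_s = C_α·H/(1+e_p)·log₁₀(t₂/t₁) ⇒ log₁₀(t₂/t₁) = S_s·(1+e_p)/(C_α·H).
log₁₀(t₂/t₁) = 0.06 × (1+0.79) / (0.031×3.7) = 0.9364
t₂ = t₁ × 10^0.9364 = 2.1 × 8.637 = 18.14 years

t₂ ≈ 18.1 years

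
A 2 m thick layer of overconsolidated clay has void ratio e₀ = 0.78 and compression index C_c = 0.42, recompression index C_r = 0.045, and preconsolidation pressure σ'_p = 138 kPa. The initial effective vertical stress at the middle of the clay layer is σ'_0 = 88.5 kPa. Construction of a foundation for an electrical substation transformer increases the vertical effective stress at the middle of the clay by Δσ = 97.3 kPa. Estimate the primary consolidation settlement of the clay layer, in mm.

S_c ≈ 70.7 mm

Final effective stress: σ'_f = 88.5 + 97.3 = 185.8 kPa.
σ'_f = 185.8 > σ'_p = 138 kPa, so the stress path crosses the preconsolidation pressure — recompression up to σ'_p, then virgin compression beyond:
S_c = H/(1+e₀)·[C_r·log₁₀(σ'_p/σ'_0) + C_c·log₁₀(σ'_f/σ'_p)]
    = 2/1.78 × [0.045×log₁₀(138/88.5) + 0.42×log₁₀(185.8/138)]
    = 1.1236 × [0.0086821 + 0.05425] = 0.07071 m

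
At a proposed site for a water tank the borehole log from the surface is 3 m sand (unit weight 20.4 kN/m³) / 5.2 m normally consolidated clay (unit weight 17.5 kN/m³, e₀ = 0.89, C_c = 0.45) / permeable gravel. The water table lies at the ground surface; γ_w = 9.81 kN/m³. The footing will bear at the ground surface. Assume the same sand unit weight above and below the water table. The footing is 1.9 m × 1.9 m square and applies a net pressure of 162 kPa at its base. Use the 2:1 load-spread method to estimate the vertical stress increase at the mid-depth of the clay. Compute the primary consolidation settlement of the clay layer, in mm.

S_c ≈ 98.4 mm

Mid-depth of clay below the ground surface: z = 3 + 5.2/2 = 5.6 m.
Total vertical stress at mid-clay: σ_v = 20.4×3 + 17.5×2.6 = 106.7 kPa.
Pore pressure: u = 9.81×(5.6 − 0) = 54.936 kPa.
Initial effective stress: σ'_0 = σ_v − u = 106.7 − 54.936 = 51.764 kPa.
Stress increase at mid-clay by the 2:1 spreading method:
Δσ = qBL/((B+z)(L+z)) = 162×1.9×1.9/((1.9+5.6)(1.9+5.6)) = 10.397 kPa
Final effective stress: σ'_f = σ'_0 + Δσ = 51.764 + 10.397 = 62.161 kPa.
Normally consolidated clay, so the full stress increment lies on the virgin compression line:
S_c = C_c·H/(1+e₀)·log₁₀(σ'_f/σ'_0) = 0.45×5.2/(1+0.89)×log₁₀(62.161/51.764)
    = 1.2381 × 0.07949 = 0.09842 m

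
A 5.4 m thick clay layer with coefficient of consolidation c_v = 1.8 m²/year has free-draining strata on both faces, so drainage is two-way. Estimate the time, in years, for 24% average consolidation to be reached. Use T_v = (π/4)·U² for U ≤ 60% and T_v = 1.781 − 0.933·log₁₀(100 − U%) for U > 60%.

Drainage path length: H_d = H/2 = 2.7 m (double drainage).
U ≤ 60%: T_v = (π/4)·U² = (π/4)×0.24² = 0.045239.
t = T_v·H_d²/c_v = 0.045239×2.7²/1.8 = 0.1832 years.

t ≈ 0.183 years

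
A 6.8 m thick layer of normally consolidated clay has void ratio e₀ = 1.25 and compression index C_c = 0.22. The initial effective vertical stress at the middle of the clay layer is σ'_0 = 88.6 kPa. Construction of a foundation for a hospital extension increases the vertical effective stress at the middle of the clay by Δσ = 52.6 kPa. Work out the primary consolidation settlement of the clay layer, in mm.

S_c ≈ 135 mm

Final effective stress: σ'_f = σ'_0 + Δσ = 88.6 + 52.6 = 141.2 kPa.
Normally consolidated clay, so the full stress increment lies on the virgin compression line:
S_c = C_c·H/(1+e₀)·log₁₀(σ'_f/σ'_0) = 0.22×6.8/(1+1.25)×log₁₀(141.2/88.6)
    = 0.66489 × 0.2024 = 0.1346 m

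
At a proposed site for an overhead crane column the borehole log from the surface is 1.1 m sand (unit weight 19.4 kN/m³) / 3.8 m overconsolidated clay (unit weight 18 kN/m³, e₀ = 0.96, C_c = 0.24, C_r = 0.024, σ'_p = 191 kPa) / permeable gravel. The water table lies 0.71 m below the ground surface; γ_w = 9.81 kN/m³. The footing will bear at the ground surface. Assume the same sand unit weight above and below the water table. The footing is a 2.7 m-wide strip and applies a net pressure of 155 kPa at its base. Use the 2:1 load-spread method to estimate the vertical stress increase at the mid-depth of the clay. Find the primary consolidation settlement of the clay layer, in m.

S_c ≈ 0.0236 m

Mid-depth of clay below the ground surface: z = 1.1 + 3.8/2 = 3 m.
Total vertical stress at mid-clay: σ_v = 19.4×1.1 + 18×1.9 = 55.54 kPa.
Pore pressure: u = 9.81×(3 − 0.71) = 22.465 kPa.
Initial effective stress: σ'_0 = σ_v − u = 55.54 − 22.465 = 33.075 kPa.
Stress increase at mid-clay by the 2:1 spreading method:
Δσ = qB/(B+z) = 155×2.7/(2.7+3) = 73.421 kPa
Final effective stress: σ'_f = 33.075 + 73.421 = 106.5 kPa.
σ'_f = 106.5 ≤ σ'_p = 191 kPa, so the clay remains overconsolidated and only the recompression index applies:
S_c = C_r·H/(1+e₀)·log₁₀(σ'_f/σ'_0) = 0.024×3.8/1.96×log₁₀(106.5/33.075)
    = 0.046531 × 0.50785 = 0.02363 m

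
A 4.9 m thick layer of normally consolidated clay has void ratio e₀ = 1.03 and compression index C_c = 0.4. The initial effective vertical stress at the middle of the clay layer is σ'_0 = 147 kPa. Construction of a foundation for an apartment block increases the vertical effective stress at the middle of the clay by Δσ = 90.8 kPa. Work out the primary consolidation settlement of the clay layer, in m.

Final effective stress: σ'_f = σ'_0 + Δσ = 147 + 90.8 = 237.8 kPa.
Normally consolidated clay, so the full stress increment lies on the virgin compression line:
S_c = C_c·H/(1+e₀)·log₁₀(σ'_f/σ'_0) = 0.4×4.9/(1+1.03)×log₁₀(237.8/147)
    = 0.96552 × 0.20889 = 0.2017 m

S_c ≈ 0.202 m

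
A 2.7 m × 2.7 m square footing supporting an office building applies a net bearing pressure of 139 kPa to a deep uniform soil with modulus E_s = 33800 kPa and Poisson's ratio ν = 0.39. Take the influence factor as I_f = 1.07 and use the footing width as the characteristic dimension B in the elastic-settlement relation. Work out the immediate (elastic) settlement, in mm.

Immediate (elastic) settlement: S_e = q·B·(1−ν²)/E_s · I_f.
S_e = 139 × 2.7 × (1 − 0.39²) / 33800 × 1.07
    = 139 × 2.7 × 0.8479 / 33800 × 1.07
    = 0.01007 m = 10.07 mm

S_e ≈ 10.1 mm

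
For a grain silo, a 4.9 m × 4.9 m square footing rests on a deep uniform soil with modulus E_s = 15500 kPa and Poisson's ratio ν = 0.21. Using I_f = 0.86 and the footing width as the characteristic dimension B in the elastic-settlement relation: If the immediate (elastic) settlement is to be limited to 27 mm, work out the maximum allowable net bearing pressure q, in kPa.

q ≈ 104 kPa

S_e = q·B·(1−ν²)/E_s · I_f  ⇒  q = S_e·E_s / (B·(1−ν²)·I_f).
q = 0.027 × 15500 / (4.9 × 0.9559 × 0.86) = 103.9 kPa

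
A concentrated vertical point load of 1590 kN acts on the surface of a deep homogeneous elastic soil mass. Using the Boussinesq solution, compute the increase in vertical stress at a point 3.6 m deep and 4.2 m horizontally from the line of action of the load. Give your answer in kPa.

Δσ_z ≈ 6.84 kPa

Boussinesq vertical stress below a point load on an elastic half-space:
Δσ_z = 3P/(2πz²) · [1 + (r/z)²]^(−5/2)
r/z = 4.2/3.6 = 1.1667; [1+(r/z)²]^(−5/2) = 0.11674.
Δσ_z = 3×1590/(2π×3.6²) × 0.11674 = 58.578 × 0.11674 = 6.838 kPa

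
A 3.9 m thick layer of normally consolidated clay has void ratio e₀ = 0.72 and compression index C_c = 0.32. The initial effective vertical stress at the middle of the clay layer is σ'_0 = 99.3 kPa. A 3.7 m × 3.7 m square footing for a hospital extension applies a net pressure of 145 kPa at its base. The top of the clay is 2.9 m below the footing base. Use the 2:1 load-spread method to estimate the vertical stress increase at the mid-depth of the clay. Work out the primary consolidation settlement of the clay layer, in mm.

S_c ≈ 76.2 mm

Mid-depth of clay below the footing base: z = 2.9 + 3.9/2 = 4.85 m.
Stress increase at mid-clay by the 2:1 spreading method:
Δσ = qBL/((B+z)(L+z)) = 145×3.7×3.7/((3.7+4.85)(3.7+4.85)) = 27.154 kPa
Final effective stress: σ'_f = σ'_0 + Δσ = 99.3 + 27.154 = 126.45 kPa.
Normally consolidated clay, so the full stress increment lies on the virgin compression line:
S_c = C_c·H/(1+e₀)·log₁₀(σ'_f/σ'_0) = 0.32×3.9/(1+0.72)×log₁₀(126.45/99.3)
    = 0.72558 × 0.10497 = 0.07616 m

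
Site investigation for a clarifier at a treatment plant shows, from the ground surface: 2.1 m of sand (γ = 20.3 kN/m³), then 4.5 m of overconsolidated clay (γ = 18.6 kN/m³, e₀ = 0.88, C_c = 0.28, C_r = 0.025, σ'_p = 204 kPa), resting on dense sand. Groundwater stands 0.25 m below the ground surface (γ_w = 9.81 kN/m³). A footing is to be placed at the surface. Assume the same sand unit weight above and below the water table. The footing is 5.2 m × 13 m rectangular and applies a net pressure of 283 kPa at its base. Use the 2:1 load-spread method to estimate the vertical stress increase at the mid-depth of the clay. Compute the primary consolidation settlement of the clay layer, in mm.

S_c ≈ 33.4 mm

Mid-depth of clay below the ground surface: z = 2.1 + 4.5/2 = 4.35 m.
Total vertical stress at mid-clay: σ_v = 20.3×2.1 + 18.6×2.25 = 84.48 kPa.
Pore pressure: u = 9.81×(4.35 − 0.25) = 40.221 kPa.
Initial effective stress: σ'_0 = σ_v − u = 84.48 − 40.221 = 44.259 kPa.
Stress increase at mid-clay by the 2:1 spreading method:
Δσ = qBL/((B+z)(L+z)) = 283×5.2×13/((5.2+4.35)(13+4.35)) = 115.46 kPa
Final effective stress: σ'_f = 44.259 + 115.46 = 159.72 kPa.
σ'_f = 159.72 ≤ σ'_p = 204 kPa, so the clay remains overconsolidated and only the recompression index applies:
S_c = C_r·H/(1+e₀)·log₁₀(σ'_f/σ'_0) = 0.025×4.5/1.88×log₁₀(159.72/44.259)
    = 0.05984 × 0.55736 = 0.03335 m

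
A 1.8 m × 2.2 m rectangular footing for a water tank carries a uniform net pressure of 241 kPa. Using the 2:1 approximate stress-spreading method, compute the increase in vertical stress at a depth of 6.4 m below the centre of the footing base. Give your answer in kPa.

Δσ_z ≈ 13.5 kPa

By the 2:1 method the load spreads at 1 horizontal : 2 vertical, so at depth z the loaded area has grown by z in each plan dimension:
Δσ = qBL/((B+z)(L+z)) = 241×1.8×2.2/((1.8+6.4)(2.2+6.4)) = 13.533 kPa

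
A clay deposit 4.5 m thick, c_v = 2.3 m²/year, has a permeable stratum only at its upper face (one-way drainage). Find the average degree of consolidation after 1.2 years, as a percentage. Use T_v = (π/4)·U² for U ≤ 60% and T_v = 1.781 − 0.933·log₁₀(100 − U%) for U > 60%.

U ≈ 41.7 %

Drainage path length: H_d = H = 4.5 m (single drainage).
T_v = c_v·t/H_d² = 2.3×1.2/4.5² = 0.1363.
T_v = 0.1363 corresponds to the U ≤ 60% branch:
U = √(4T_v/π) = 0.4166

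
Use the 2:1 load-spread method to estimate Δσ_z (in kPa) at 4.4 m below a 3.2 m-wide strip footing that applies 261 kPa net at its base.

Δσ_z ≈ 110 kPa

By the 2:1 method the load spreads at 1 horizontal : 2 vertical, so at depth z the loaded area has grown by z in each plan dimension:
Δσ = qB/(B+z) = 261×3.2/(3.2+4.4) = 109.89 kPa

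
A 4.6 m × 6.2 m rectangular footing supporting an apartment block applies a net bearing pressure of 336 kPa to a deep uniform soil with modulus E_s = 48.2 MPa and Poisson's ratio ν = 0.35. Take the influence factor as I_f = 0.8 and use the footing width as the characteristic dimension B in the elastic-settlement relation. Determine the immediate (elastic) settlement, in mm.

S_e ≈ 22.5 mm

Immediate (elastic) settlement: S_e = q·B·(1−ν²)/E_s · I_f.
E_s = 48.2 MPa = 48200 kPa.
S_e = 336 × 4.6 × (1 − 0.35²) / 48200 × 0.8
    = 336 × 4.6 × 0.8775 / 48200 × 0.8
    = 0.02251 m = 22.51 mm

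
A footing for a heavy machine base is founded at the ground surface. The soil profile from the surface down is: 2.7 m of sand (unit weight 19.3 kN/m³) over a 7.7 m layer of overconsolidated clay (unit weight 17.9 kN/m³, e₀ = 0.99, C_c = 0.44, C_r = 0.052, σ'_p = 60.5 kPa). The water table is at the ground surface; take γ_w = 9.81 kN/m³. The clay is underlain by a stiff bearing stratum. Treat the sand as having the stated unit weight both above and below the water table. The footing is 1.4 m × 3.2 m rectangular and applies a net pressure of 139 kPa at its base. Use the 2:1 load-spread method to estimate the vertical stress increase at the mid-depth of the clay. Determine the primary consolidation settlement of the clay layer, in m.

S_c ≈ 0.0564 m

Mid-depth of clay below the ground surface: z = 2.7 + 7.7/2 = 6.55 m.
Total vertical stress at mid-clay: σ_v = 19.3×2.7 + 17.9×3.85 = 121.03 kPa.
Pore pressure: u = 9.81×(6.55 − 0) = 64.255 kPa.
Initial effective stress: σ'_0 = σ_v − u = 121.03 − 64.255 = 56.775 kPa.
Stress increase at mid-clay by the 2:1 spreading method:
Δσ = qBL/((B+z)(L+z)) = 139×1.4×3.2/((1.4+6.55)(3.2+6.55)) = 8.0338 kPa
Final effective stress: σ'_f = 56.775 + 8.0338 = 64.809 kPa.
σ'_f = 64.809 > σ'_p = 60.5 kPa, so the stress path crosses the preconsolidation pressure — recompression up to σ'_p, then virgin compression beyond:
S_c = H/(1+e₀)·[C_r·log₁₀(σ'_p/σ'_0) + C_c·log₁₀(σ'_f/σ'_p)]
    = 7.7/1.99 × [0.052×log₁₀(60.5/56.775) + 0.44×log₁₀(64.809/60.5)]
    = 3.8693 × [0.0014351 + 0.013147] = 0.05642 m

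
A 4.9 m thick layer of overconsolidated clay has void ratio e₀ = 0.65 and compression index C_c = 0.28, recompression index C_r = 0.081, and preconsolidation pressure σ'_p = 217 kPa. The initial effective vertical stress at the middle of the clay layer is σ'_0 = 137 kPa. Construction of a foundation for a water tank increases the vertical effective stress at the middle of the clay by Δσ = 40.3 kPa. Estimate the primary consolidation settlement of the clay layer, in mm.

S_c ≈ 26.9 mm

Final effective stress: σ'_f = 137 + 40.3 = 177.3 kPa.
σ'_f = 177.3 ≤ σ'_p = 217 kPa, so the clay remains overconsolidated and only the recompression index applies:
S_c = C_r·H/(1+e₀)·log₁₀(σ'_f/σ'_0) = 0.081×4.9/1.65×log₁₀(177.3/137)
    = 0.24055 × 0.11199 = 0.02694 m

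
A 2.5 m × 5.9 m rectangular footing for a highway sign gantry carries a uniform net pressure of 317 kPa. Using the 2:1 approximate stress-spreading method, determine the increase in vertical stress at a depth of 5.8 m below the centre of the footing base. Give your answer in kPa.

Δσ_z ≈ 48.1 kPa

By the 2:1 method the load spreads at 1 horizontal : 2 vertical, so at depth z the loaded area has grown by z in each plan dimension:
Δσ = qBL/((B+z)(L+z)) = 317×2.5×5.9/((2.5+5.8)(5.9+5.8)) = 48.149 kPa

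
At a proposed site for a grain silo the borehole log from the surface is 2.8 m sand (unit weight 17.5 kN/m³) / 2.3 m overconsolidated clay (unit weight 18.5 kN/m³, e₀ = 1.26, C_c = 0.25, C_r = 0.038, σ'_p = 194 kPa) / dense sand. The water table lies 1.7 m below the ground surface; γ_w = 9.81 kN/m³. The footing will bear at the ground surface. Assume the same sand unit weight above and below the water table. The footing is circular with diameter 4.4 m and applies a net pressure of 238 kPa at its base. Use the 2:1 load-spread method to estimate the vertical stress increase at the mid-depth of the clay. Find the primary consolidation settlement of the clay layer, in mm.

Mid-depth of clay below the ground surface: z = 2.8 + 2.3/2 = 3.95 m.
Total vertical stress at mid-clay: σ_v = 17.5×2.8 + 18.5×1.15 = 70.275 kPa.
Pore pressure: u = 9.81×(3.95 − 1.7) = 22.073 kPa.
Initial effective stress: σ'_0 = σ_v − u = 70.275 − 22.073 = 48.202 kPa.
Stress increase at mid-clay by the 2:1 spreading method:
Δσ ≈ qD²/(D+z)² = 238×4.4²/(4.4+3.95)² = 66.086 kPa
Final effective stress: σ'_f = 48.202 + 66.086 = 114.29 kPa.
σ'_f = 114.29 ≤ σ'_p = 194 kPa, so the clay remains overconsolidated and only the recompression index applies:
S_c = C_r·H/(1+e₀)·log₁₀(σ'_f/σ'_0) = 0.038×2.3/2.26×log₁₀(114.29/48.202)
    = 0.038673 × 0.37494 = 0.0145 m

S_c ≈ 14.5 mm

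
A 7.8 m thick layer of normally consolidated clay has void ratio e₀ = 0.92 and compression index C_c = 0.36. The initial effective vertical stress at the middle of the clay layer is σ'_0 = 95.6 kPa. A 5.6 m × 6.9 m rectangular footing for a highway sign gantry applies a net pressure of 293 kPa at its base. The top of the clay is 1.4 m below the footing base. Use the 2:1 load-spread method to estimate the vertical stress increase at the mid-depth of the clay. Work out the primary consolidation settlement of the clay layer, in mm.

S_c ≈ 405 mm

Mid-depth of clay below the footing base: z = 1.4 + 7.8/2 = 5.3 m.
Stress increase at mid-clay by the 2:1 spreading method:
Δσ = qBL/((B+z)(L+z)) = 293×5.6×6.9/((5.6+5.3)(6.9+5.3)) = 85.137 kPa
Final effective stress: σ'_f = σ'_0 + Δσ = 95.6 + 85.137 = 180.74 kPa.
Normally consolidated clay, so the full stress increment lies on the virgin compression line:
S_c = C_c·H/(1+e₀)·log₁₀(σ'_f/σ'_0) = 0.36×7.8/(1+0.92)×log₁₀(180.74/95.6)
    = 1.4625 × 0.2766 = 0.4045 m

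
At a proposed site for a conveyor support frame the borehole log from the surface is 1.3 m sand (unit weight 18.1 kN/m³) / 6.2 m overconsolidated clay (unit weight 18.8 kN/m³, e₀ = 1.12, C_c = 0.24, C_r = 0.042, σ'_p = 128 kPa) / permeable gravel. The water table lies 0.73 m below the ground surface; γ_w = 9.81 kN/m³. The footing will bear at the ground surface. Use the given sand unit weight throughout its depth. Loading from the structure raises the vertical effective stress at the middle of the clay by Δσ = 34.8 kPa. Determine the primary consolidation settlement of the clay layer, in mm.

Mid-depth of clay below the ground surface: z = 1.3 + 6.2/2 = 4.4 m.
Total vertical stress at mid-clay: σ_v = 18.1×1.3 + 18.8×3.1 = 81.81 kPa.
Pore pressure: u = 9.81×(4.4 − 0.73) = 36.003 kPa.
Initial effective stress: σ'_0 = σ_v − u = 81.81 − 36.003 = 45.807 kPa.
Final effective stress: σ'_f = 45.807 + 34.8 = 80.607 kPa.
σ'_f = 80.607 ≤ σ'_p = 128 kPa, so the clay remains overconsolidated and only the recompression index applies:
S_c = C_r·H/(1+e₀)·log₁₀(σ'_f/σ'_0) = 0.042×6.2/2.12×log₁₀(80.607/45.807)
    = 0.12283 × 0.24544 = 0.03015 m

S_c ≈ 30.1 mm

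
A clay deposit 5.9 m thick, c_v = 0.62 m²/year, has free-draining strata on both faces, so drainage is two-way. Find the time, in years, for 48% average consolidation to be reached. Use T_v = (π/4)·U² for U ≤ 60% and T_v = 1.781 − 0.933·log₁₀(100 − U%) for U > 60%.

Drainage path length: H_d = H/2 = 2.95 m (double drainage).
U ≤ 60%: T_v = (π/4)·U² = (π/4)×0.48² = 0.18096.
t = T_v·H_d²/c_v = 0.18096×2.95²/0.62 = 2.54 years.

t ≈ 2.54 years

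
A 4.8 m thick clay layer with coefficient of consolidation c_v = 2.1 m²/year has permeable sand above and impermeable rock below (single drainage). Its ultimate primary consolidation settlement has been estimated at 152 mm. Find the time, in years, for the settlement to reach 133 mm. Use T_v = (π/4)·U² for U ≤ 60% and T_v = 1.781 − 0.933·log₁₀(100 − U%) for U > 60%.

t ≈ 8.31 years

Drainage path length: H_d = H = 4.8 m (single drainage).
U = S(t)/S_ult = 133/152 = 0.875.
U > 60%: T_v = 1.781 − 0.933·log₁₀(100 − 87.5) = 0.75758.
t = T_v·H_d²/c_v = 0.75758×4.8²/2.1 = 8.312 years.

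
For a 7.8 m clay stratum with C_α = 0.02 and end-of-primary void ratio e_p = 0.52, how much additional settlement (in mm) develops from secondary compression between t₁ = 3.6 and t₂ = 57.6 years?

S_s ≈ 124 mm

Secondary compression: S_s = C_α·H/(1+e_p)·log₁₀(t₂/t₁)
S_s = 0.02×7.8/(1+0.52)×log₁₀(57.6/3.6)
    = 0.1026 × 1.204 = 0.1236 m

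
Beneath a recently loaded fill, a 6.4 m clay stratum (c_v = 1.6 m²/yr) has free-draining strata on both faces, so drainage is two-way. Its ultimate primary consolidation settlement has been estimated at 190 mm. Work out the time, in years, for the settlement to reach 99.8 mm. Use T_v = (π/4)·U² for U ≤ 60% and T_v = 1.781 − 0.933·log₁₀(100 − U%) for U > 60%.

Drainage path length: H_d = H/2 = 3.2 m (double drainage).
U = S(t)/S_ult = 99.8/190 = 0.5253.
U ≤ 60%: T_v = (π/4)·U² = (π/4)×0.52526² = 0.21669.
t = T_v·H_d²/c_v = 0.21669×3.2²/1.6 = 1.387 years.

t ≈ 1.39 years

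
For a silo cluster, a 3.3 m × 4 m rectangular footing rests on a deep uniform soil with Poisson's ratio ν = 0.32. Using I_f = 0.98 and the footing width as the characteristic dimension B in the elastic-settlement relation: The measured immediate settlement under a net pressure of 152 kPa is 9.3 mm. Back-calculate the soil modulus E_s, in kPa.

E_s ≈ 47400 kPa

S_e = q·B·(1−ν²)/E_s · I_f  ⇒  E_s = q·B·(1−ν²)·I_f / S_e.
E_s = 152 × 3.3 × 0.8976 × 0.98 / 0.0093 = 47440 kPa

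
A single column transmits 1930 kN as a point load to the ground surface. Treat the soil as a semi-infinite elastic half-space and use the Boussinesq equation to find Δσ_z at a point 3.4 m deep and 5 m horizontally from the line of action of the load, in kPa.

Δσ_z ≈ 4.48 kPa

Boussinesq vertical stress below a point load on an elastic half-space:
Δσ_z = 3P/(2πz²) · [1 + (r/z)²]^(−5/2)
r/z = 5/3.4 = 1.4706; [1+(r/z)²]^(−5/2) = 0.056218.
Δσ_z = 3×1930/(2π×3.4²) × 0.056218 = 79.715 × 0.056218 = 4.481 kPa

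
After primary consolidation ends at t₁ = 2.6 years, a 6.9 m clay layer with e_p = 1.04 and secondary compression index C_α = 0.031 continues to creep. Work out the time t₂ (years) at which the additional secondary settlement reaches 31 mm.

S_s = C_α·H/(1+e_p)·log₁₀(t₂/t₁) ⇒ log₁₀(t₂/t₁) = S_s·(1+e_p)/(C_α·H).
log₁₀(t₂/t₁) = 0.031 × (1+1.04) / (0.031×6.9) = 0.2957
t₂ = t₁ × 10^0.2957 = 2.6 × 1.975 = 5.136 years

t₂ ≈ 5.14 years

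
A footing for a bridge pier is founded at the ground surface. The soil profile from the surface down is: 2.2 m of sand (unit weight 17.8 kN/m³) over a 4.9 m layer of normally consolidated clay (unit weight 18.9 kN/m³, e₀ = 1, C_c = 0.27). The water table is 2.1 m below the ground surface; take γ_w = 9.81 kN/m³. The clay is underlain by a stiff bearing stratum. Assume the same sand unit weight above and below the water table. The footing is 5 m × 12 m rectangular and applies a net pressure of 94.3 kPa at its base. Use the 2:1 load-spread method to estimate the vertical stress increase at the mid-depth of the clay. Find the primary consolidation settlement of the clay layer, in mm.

S_c ≈ 132 mm

Mid-depth of clay below the ground surface: z = 2.2 + 4.9/2 = 4.65 m.
Total vertical stress at mid-clay: σ_v = 17.8×2.2 + 18.9×2.45 = 85.465 kPa.
Pore pressure: u = 9.81×(4.65 − 2.1) = 25.015 kPa.
Initial effective stress: σ'_0 = σ_v − u = 85.465 − 25.015 = 60.45 kPa.
Stress increase at mid-clay by the 2:1 spreading method:
Δσ = qBL/((B+z)(L+z)) = 94.3×5×12/((5+4.65)(12+4.65)) = 35.214 kPa
Final effective stress: σ'_f = σ'_0 + Δσ = 60.45 + 35.214 = 95.664 kPa.
Normally consolidated clay, so the full stress increment lies on the virgin compression line:
S_c = C_c·H/(1+e₀)·log₁₀(σ'_f/σ'_0) = 0.27×4.9/(1+1)×log₁₀(95.664/60.45)
    = 0.6615 × 0.19935 = 0.1319 m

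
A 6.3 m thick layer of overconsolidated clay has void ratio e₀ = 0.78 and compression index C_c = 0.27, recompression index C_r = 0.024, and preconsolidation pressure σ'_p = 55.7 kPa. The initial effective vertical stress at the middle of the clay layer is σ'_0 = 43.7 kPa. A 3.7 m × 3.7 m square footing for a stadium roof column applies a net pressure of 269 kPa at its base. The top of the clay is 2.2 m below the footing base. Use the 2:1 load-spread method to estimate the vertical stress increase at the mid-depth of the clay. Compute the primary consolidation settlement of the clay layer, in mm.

S_c ≈ 202 mm

Mid-depth of clay below the footing base: z = 2.2 + 6.3/2 = 5.35 m.
Stress increase at mid-clay by the 2:1 spreading method:
Δσ = qBL/((B+z)(L+z)) = 269×3.7×3.7/((3.7+5.35)(3.7+5.35)) = 44.963 kPa
Final effective stress: σ'_f = 43.7 + 44.963 = 88.663 kPa.
σ'_f = 88.663 > σ'_p = 55.7 kPa, so the stress path crosses the preconsolidation pressure — recompression up to σ'_p, then virgin compression beyond:
S_c = H/(1+e₀)·[C_r·log₁₀(σ'_p/σ'_0) + C_c·log₁₀(σ'_f/σ'_p)]
    = 6.3/1.78 × [0.024×log₁₀(55.7/43.7) + 0.27×log₁₀(88.663/55.7)]
    = 3.5393 × [0.002529 + 0.05451] = 0.2019 m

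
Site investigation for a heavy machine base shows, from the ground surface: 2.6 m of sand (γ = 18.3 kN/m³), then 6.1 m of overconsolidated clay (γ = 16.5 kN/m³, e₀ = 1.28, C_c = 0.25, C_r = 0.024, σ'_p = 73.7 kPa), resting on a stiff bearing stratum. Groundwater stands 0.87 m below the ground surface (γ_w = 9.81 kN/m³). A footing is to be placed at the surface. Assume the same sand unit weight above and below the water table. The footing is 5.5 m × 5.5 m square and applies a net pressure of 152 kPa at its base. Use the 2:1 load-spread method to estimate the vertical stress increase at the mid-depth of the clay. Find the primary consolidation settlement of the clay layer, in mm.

Mid-depth of clay below the ground surface: z = 2.6 + 6.1/2 = 5.65 m.
Total vertical stress at mid-clay: σ_v = 18.3×2.6 + 16.5×3.05 = 97.905 kPa.
Pore pressure: u = 9.81×(5.65 − 0.87) = 46.892 kPa.
Initial effective stress: σ'_0 = σ_v − u = 97.905 − 46.892 = 51.013 kPa.
Stress increase at mid-clay by the 2:1 spreading method:
Δσ = qBL/((B+z)(L+z)) = 152×5.5×5.5/((5.5+5.65)(5.5+5.65)) = 36.984 kPa
Final effective stress: σ'_f = 51.013 + 36.984 = 87.997 kPa.
σ'_f = 87.997 > σ'_p = 73.7 kPa, so the stress path crosses the preconsolidation pressure — recompression up to σ'_p, then virgin compression beyond:
S_c = H/(1+e₀)·[C_r·log₁₀(σ'_p/σ'_0) + C_c·log₁₀(σ'_f/σ'_p)]
    = 6.1/2.28 × [0.024×log₁₀(73.7/51.013) + 0.25×log₁₀(87.997/73.7)]
    = 2.6754 × [0.0038349 + 0.01925] = 0.06176 m

S_c ≈ 61.8 mm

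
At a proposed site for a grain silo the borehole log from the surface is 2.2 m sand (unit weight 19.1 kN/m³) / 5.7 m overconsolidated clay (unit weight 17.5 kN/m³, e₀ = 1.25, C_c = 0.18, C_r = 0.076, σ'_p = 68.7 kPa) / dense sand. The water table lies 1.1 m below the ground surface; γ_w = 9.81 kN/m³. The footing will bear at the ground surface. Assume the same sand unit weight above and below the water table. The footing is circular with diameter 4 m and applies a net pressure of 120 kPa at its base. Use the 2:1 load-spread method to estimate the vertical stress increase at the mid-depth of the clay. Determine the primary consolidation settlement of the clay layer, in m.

Mid-depth of clay below the ground surface: z = 2.2 + 5.7/2 = 5.05 m.
Total vertical stress at mid-clay: σ_v = 19.1×2.2 + 17.5×2.85 = 91.895 kPa.
Pore pressure: u = 9.81×(5.05 − 1.1) = 38.75 kPa.
Initial effective stress: σ'_0 = σ_v − u = 91.895 − 38.75 = 53.145 kPa.
Stress increase at mid-clay by the 2:1 spreading method:
Δσ ≈ qD²/(D+z)² = 120×4²/(4+5.05)² = 23.443 kPa
Final effective stress: σ'_f = 53.145 + 23.443 = 76.588 kPa.
σ'_f = 76.588 > σ'_p = 68.7 kPa, so the stress path crosses the preconsolidation pressure — recompression up to σ'_p, then virgin compression beyond:
S_c = H/(1+e₀)·[C_r·log₁₀(σ'_p/σ'_0) + C_c·log₁₀(σ'_f/σ'_p)]
    = 5.7/2.25 × [0.076×log₁₀(68.7/53.145) + 0.18×log₁₀(76.588/68.7)]
    = 2.5333 × [0.0084736 + 0.0084967] = 0.04299 m

S_c ≈ 0.043 m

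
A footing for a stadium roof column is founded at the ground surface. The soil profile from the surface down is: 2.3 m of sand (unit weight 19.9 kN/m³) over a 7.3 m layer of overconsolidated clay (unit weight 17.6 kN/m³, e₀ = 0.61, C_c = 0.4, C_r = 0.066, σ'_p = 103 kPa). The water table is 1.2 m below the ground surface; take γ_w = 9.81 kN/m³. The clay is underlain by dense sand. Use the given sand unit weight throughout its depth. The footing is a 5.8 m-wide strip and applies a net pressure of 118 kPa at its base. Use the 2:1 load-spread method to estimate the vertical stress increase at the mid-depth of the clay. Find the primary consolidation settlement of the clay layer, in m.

S_c ≈ 0.194 m

Mid-depth of clay below the ground surface: z = 2.3 + 7.3/2 = 5.95 m.
Total vertical stress at mid-clay: σ_v = 19.9×2.3 + 17.6×3.65 = 110.01 kPa.
Pore pressure: u = 9.81×(5.95 − 1.2) = 46.598 kPa.
Initial effective stress: σ'_0 = σ_v − u = 110.01 − 46.598 = 63.412 kPa.
Stress increase at mid-clay by the 2:1 spreading method:
Δσ = qB/(B+z) = 118×5.8/(5.8+5.95) = 58.247 kPa
Final effective stress: σ'_f = 63.412 + 58.247 = 121.66 kPa.
σ'_f = 121.66 > σ'_p = 103 kPa, so the stress path crosses the preconsolidation pressure — recompression up to σ'_p, then virgin compression beyond:
S_c = H/(1+e₀)·[C_r·log₁₀(σ'_p/σ'_0) + C_c·log₁₀(σ'_f/σ'_p)]
    = 7.3/1.61 × [0.066×log₁₀(103/63.412) + 0.4×log₁₀(121.66/103)]
    = 4.5342 × [0.013904 + 0.028924] = 0.1942 m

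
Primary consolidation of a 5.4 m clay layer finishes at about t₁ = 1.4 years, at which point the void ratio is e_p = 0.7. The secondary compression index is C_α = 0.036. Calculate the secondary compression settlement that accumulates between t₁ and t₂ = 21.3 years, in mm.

Secondary compression: S_s = C_α·H/(1+e_p)·log₁₀(t₂/t₁)
S_s = 0.036×5.4/(1+0.7)×log₁₀(21.3/1.4)
    = 0.1144 × 1.182 = 0.1352 m

S_s ≈ 135 mm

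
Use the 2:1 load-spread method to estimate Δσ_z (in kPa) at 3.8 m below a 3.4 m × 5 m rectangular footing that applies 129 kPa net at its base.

Δσ_z ≈ 34.6 kPa

By the 2:1 method the load spreads at 1 horizontal : 2 vertical, so at depth z the loaded area has grown by z in each plan dimension:
Δσ = qBL/((B+z)(L+z)) = 129×3.4×5/((3.4+3.8)(5+3.8)) = 34.612 kPa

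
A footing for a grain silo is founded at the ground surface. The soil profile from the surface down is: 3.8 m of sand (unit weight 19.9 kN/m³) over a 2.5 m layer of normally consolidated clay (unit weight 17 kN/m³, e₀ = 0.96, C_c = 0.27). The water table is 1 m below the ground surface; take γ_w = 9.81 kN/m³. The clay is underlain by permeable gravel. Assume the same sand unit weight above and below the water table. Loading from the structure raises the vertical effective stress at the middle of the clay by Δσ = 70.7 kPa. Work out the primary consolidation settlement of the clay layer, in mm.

Mid-depth of clay below the ground surface: z = 3.8 + 2.5/2 = 5.05 m.
Total vertical stress at mid-clay: σ_v = 19.9×3.8 + 17×1.25 = 96.87 kPa.
Pore pressure: u = 9.81×(5.05 − 1) = 39.73 kPa.
Initial effective stress: σ'_0 = σ_v − u = 96.87 − 39.73 = 57.14 kPa.
Final effective stress: σ'_f = σ'_0 + Δσ = 57.14 + 70.7 = 127.84 kPa.
Normally consolidated clay, so the full stress increment lies on the virgin compression line:
S_c = C_c·H/(1+e₀)·log₁₀(σ'_f/σ'_0) = 0.27×2.5/(1+0.96)×log₁₀(127.84/57.14)
    = 0.34439 × 0.34973 = 0.1204 m

S_c ≈ 120 mm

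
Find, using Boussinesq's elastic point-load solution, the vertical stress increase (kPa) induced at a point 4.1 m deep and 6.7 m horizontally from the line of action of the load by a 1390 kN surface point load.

Δσ_z ≈ 1.53 kPa

Boussinesq vertical stress below a point load on an elastic half-space:
Δσ_z = 3P/(2πz²) · [1 + (r/z)²]^(−5/2)
r/z = 6.7/4.1 = 1.6341; [1+(r/z)²]^(−5/2) = 0.038744.
Δσ_z = 3×1390/(2π×4.1²) × 0.038744 = 39.481 × 0.038744 = 1.53 kPa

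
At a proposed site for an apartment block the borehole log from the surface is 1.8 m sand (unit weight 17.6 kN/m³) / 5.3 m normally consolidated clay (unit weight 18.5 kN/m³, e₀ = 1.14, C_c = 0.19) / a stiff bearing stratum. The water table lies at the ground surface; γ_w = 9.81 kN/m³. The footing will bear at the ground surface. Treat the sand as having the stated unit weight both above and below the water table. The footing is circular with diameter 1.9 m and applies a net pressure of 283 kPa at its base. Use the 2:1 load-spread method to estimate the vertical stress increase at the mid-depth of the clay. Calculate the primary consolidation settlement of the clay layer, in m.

Mid-depth of clay below the ground surface: z = 1.8 + 5.3/2 = 4.45 m.
Total vertical stress at mid-clay: σ_v = 17.6×1.8 + 18.5×2.65 = 80.705 kPa.
Pore pressure: u = 9.81×(4.45 − 0) = 43.655 kPa.
Initial effective stress: σ'_0 = σ_v − u = 80.705 − 43.655 = 37.05 kPa.
Stress increase at mid-clay by the 2:1 spreading method:
Δσ ≈ qD²/(D+z)² = 283×1.9²/(1.9+4.45)² = 25.336 kPa
Final effective stress: σ'_f = σ'_0 + Δσ = 37.05 + 25.336 = 62.386 kPa.
Normally consolidated clay, so the full stress increment lies on the virgin compression line:
S_c = C_c·H/(1+e₀)·log₁₀(σ'_f/σ'_0) = 0.19×5.3/(1+1.14)×log₁₀(62.386/37.05)
    = 0.47056 × 0.2263 = 0.1065 m

S_c ≈ 0.106 m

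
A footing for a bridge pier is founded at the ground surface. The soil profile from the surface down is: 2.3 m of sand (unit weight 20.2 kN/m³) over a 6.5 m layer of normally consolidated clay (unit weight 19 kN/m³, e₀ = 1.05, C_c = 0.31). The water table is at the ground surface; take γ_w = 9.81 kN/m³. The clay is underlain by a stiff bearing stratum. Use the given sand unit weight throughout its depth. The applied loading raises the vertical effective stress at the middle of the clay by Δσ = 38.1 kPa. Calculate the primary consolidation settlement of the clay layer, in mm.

Mid-depth of clay below the ground surface: z = 2.3 + 6.5/2 = 5.55 m.
Total vertical stress at mid-clay: σ_v = 20.2×2.3 + 19×3.25 = 108.21 kPa.
Pore pressure: u = 9.81×(5.55 − 0) = 54.446 kPa.
Initial effective stress: σ'_0 = σ_v − u = 108.21 − 54.446 = 53.764 kPa.
Final effective stress: σ'_f = σ'_0 + Δσ = 53.764 + 38.1 = 91.864 kPa.
Normally consolidated clay, so the full stress increment lies on the virgin compression line:
S_c = C_c·H/(1+e₀)·log₁₀(σ'_f/σ'_0) = 0.31×6.5/(1+1.05)×log₁₀(91.864/53.764)
    = 0.98293 × 0.23265 = 0.2287 m

S_c ≈ 229 mm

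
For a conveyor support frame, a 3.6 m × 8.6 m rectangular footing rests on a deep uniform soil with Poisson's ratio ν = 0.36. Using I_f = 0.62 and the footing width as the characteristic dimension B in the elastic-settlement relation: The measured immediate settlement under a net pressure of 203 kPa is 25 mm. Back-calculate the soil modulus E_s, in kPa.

E_s ≈ 15800 kPa

S_e = q·B·(1−ν²)/E_s · I_f  ⇒  E_s = q·B·(1−ν²)·I_f / S_e.
E_s = 203 × 3.6 × 0.8704 × 0.62 / 0.025 = 15770 kPa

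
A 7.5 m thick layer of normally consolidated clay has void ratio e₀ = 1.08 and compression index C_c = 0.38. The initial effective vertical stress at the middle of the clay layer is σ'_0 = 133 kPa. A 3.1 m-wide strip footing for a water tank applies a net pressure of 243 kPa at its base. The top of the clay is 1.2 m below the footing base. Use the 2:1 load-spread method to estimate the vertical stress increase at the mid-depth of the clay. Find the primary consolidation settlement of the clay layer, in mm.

Mid-depth of clay below the footing base: z = 1.2 + 7.5/2 = 4.95 m.
Stress increase at mid-clay by the 2:1 spreading method:
Δσ = qB/(B+z) = 243×3.1/(3.1+4.95) = 93.578 kPa
Final effective stress: σ'_f = σ'_0 + Δσ = 133 + 93.578 = 226.58 kPa.
Normally consolidated clay, so the full stress increment lies on the virgin compression line:
S_c = C_c·H/(1+e₀)·log₁₀(σ'_f/σ'_0) = 0.38×7.5/(1+1.08)×log₁₀(226.58/133)
    = 1.3702 × 0.23137 = 0.317 m

S_c ≈ 317 mm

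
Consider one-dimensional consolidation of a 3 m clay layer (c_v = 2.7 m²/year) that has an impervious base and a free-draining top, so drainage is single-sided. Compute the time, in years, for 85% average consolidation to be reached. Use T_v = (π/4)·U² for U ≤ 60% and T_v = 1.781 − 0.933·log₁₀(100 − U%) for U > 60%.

t ≈ 2.28 years

Drainage path length: H_d = H = 3 m (single drainage).
U > 60%: T_v = 1.781 − 0.933·log₁₀(100 − 85) = 0.68371.
t = T_v·H_d²/c_v = 0.68371×3²/2.7 = 2.279 years.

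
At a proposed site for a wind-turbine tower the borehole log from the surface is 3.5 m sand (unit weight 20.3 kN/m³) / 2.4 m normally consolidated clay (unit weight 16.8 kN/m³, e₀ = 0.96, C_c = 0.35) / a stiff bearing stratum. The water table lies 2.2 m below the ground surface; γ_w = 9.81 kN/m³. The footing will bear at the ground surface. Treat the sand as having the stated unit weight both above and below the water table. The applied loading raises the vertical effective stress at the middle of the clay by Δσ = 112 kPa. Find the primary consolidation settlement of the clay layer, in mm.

S_c ≈ 183 mm

Mid-depth of clay below the ground surface: z = 3.5 + 2.4/2 = 4.7 m.
Total vertical stress at mid-clay: σ_v = 20.3×3.5 + 16.8×1.2 = 91.21 kPa.
Pore pressure: u = 9.81×(4.7 − 2.2) = 24.525 kPa.
Initial effective stress: σ'_0 = σ_v − u = 91.21 − 24.525 = 66.685 kPa.
Final effective stress: σ'_f = σ'_0 + Δσ = 66.685 + 112 = 178.69 kPa.
Normally consolidated clay, so the full stress increment lies on the virgin compression line:
S_c = C_c·H/(1+e₀)·log₁₀(σ'_f/σ'_0) = 0.35×2.4/(1+0.96)×log₁₀(178.69/66.685)
    = 0.42857 × 0.42807 = 0.1835 m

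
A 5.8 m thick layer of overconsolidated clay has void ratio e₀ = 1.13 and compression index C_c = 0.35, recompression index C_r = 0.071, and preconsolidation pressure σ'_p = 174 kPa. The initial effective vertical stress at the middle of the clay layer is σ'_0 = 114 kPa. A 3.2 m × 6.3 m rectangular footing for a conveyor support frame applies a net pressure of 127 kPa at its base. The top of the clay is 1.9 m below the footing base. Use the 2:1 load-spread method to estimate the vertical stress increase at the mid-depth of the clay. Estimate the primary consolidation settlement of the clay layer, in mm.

S_c ≈ 18.9 mm

Mid-depth of clay below the footing base: z = 1.9 + 5.8/2 = 4.8 m.
Stress increase at mid-clay by the 2:1 spreading method:
Δσ = qBL/((B+z)(L+z)) = 127×3.2×6.3/((3.2+4.8)(6.3+4.8)) = 28.832 kPa
Final effective stress: σ'_f = 114 + 28.832 = 142.83 kPa.
σ'_f = 142.83 ≤ σ'_p = 174 kPa, so the clay remains overconsolidated and only the recompression index applies:
S_c = C_r·H/(1+e₀)·log₁₀(σ'_f/σ'_0) = 0.071×5.8/2.13×log₁₀(142.83/114)
    = 0.19333 × 0.097915 = 0.01893 m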